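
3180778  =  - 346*( - 9193 ) 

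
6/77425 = 6/77425 = 0.00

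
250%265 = 250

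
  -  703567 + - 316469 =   -  1020036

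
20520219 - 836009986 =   -  815489767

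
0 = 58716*0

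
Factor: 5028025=5^2*201121^1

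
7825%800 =625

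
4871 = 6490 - 1619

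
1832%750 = 332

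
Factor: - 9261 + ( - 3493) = -12754 = - 2^1*7^1*911^1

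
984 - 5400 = -4416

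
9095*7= 63665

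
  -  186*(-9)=1674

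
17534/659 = 26 + 400/659 =26.61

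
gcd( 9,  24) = 3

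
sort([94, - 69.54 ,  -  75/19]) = [  -  69.54, - 75/19,  94 ]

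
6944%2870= 1204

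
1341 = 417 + 924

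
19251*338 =6506838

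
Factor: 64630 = 2^1*5^1* 23^1*281^1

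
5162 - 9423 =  - 4261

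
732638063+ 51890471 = 784528534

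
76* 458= 34808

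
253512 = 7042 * 36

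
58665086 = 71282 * 823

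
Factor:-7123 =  -17^1* 419^1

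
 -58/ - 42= 29/21 = 1.38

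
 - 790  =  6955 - 7745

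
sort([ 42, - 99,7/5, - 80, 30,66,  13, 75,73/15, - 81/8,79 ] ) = [ - 99, - 80, - 81/8,7/5, 73/15, 13,30,42,  66, 75 , 79 ]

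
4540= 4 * 1135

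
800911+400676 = 1201587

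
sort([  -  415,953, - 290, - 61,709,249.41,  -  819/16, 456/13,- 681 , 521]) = [- 681, - 415,-290,-61, - 819/16 , 456/13,249.41,521,  709,953 ]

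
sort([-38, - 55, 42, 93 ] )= [  -  55 ,-38,42, 93 ]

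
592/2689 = 592/2689 = 0.22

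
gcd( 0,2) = 2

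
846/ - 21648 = -141/3608 = - 0.04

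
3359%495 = 389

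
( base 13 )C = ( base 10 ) 12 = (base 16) c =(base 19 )c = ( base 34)C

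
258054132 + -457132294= - 199078162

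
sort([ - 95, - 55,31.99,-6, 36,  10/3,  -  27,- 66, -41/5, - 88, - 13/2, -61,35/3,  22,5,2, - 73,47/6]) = [-95,-88,-73,-66,-61,-55,-27, - 41/5, - 13/2,-6,  2,10/3, 5,47/6, 35/3,22, 31.99, 36 ]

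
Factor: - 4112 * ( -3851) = 15835312 = 2^4 * 257^1*3851^1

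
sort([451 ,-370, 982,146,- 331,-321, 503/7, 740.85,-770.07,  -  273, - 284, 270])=[ - 770.07,-370, - 331,-321,  -  284, - 273  ,  503/7, 146, 270,451, 740.85, 982]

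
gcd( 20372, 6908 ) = 44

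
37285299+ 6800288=44085587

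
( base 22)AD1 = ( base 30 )5kr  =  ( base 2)1010000000111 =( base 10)5127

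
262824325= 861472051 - 598647726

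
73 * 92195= 6730235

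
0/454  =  0 =0.00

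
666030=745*894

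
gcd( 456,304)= 152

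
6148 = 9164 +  - 3016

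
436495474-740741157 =  -  304245683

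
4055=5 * 811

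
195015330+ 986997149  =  1182012479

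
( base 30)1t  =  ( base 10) 59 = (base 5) 214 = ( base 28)23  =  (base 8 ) 73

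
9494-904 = 8590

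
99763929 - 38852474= 60911455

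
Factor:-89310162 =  - 2^1*3^1*223^1*66749^1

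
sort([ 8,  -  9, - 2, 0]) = [ - 9, - 2, 0,8] 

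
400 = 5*80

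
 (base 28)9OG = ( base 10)7744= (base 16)1e40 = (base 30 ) 8i4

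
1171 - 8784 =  - 7613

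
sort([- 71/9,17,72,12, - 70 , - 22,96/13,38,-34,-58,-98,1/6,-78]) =[ - 98,-78, - 70, -58, - 34,-22, - 71/9,1/6,96/13,12,17,  38,72]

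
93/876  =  31/292 = 0.11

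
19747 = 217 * 91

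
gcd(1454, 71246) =1454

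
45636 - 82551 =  - 36915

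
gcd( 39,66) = 3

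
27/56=27/56 = 0.48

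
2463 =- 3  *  ( - 821)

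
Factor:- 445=-5^1 * 89^1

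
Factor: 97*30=2910 = 2^1*3^1*5^1*97^1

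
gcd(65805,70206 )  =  3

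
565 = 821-256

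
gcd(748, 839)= 1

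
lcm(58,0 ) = 0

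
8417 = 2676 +5741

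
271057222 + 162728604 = 433785826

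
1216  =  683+533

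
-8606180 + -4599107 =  - 13205287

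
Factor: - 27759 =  - 3^1*19^1 * 487^1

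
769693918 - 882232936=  - 112539018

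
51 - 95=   -  44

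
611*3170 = 1936870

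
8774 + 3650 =12424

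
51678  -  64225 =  - 12547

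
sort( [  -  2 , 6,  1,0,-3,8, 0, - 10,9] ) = [ - 10, - 3,  -  2,0,0,1, 6, 8, 9]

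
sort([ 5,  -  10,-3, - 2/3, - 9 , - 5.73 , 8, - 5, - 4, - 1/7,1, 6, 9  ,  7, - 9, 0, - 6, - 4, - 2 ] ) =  [ -10, - 9, - 9, - 6, - 5.73, - 5, - 4, - 4, - 3,-2, - 2/3 , - 1/7, 0, 1,5,6, 7,8,9]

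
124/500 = 31/125 = 0.25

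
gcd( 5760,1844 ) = 4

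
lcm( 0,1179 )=0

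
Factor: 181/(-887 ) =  - 181^1*887^( - 1) 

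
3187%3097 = 90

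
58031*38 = 2205178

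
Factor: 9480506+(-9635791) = -155285 = - 5^1*13^1*2389^1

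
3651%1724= 203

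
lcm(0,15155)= 0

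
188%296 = 188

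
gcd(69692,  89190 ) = 2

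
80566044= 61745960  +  18820084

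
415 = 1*415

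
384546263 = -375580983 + 760127246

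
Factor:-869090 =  -2^1* 5^1*233^1 *373^1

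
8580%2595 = 795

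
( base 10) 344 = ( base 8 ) 530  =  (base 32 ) ao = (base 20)H4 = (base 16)158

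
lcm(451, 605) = 24805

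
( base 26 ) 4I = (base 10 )122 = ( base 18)6E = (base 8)172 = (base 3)11112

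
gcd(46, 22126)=46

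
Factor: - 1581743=-1581743^1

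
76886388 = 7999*9612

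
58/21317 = 58/21317 = 0.00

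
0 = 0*60827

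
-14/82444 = -1 + 41215/41222 = -0.00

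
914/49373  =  914/49373 = 0.02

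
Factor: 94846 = 2^1  *47^1*1009^1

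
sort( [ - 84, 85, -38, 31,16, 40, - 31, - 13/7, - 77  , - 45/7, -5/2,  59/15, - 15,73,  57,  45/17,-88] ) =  [ - 88,  -  84, - 77, - 38,-31, - 15,-45/7,-5/2,-13/7,45/17, 59/15, 16, 31, 40, 57, 73, 85 ]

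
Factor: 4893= 3^1*7^1 * 233^1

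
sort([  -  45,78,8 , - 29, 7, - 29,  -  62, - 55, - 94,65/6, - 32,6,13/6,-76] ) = [ - 94,- 76 , - 62, - 55, - 45 , - 32, - 29,-29, 13/6,6,7,8  ,  65/6,78 ]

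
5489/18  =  5489/18 = 304.94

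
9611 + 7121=16732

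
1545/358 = 1545/358 = 4.32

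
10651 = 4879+5772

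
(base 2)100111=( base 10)39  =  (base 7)54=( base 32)17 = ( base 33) 16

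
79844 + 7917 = 87761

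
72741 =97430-24689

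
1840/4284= 460/1071 =0.43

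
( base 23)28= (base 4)312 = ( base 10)54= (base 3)2000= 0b110110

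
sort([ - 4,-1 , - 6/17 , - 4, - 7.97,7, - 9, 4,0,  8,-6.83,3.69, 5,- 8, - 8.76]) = [ - 9, - 8.76, - 8, - 7.97 , - 6.83 , - 4, - 4, - 1, - 6/17,  0,3.69, 4, 5,7,8]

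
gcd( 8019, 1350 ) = 27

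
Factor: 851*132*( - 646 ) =  -  2^3 * 3^1 *11^1* 17^1 * 19^1*23^1 *37^1 = -  72566472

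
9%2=1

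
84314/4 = 21078 + 1/2 = 21078.50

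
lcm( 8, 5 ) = 40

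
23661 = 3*7887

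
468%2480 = 468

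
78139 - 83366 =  - 5227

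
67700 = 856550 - 788850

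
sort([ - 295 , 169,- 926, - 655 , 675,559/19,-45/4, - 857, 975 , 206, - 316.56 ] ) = [ - 926,  -  857,  -  655, - 316.56,  -  295, - 45/4,559/19, 169, 206,675, 975] 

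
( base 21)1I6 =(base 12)589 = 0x339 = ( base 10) 825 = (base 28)11d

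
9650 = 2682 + 6968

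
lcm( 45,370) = 3330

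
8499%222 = 63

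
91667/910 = 91667/910 = 100.73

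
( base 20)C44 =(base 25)7K9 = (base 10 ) 4884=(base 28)66c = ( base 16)1314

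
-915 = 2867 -3782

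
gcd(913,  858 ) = 11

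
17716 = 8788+8928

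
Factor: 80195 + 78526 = 3^1*191^1*277^1 = 158721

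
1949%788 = 373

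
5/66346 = 5/66346 = 0.00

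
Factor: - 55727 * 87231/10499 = -4861121937/10499 = -3^1*7^1*19^1*419^1*10499^( - 1 )*29077^1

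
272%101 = 70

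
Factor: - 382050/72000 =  - 2^( - 5)*3^1*5^( - 1) * 283^1=- 849/160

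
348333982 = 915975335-567641353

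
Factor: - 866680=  - 2^3*5^1 * 47^1 * 461^1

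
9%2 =1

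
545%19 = 13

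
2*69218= 138436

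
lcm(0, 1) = 0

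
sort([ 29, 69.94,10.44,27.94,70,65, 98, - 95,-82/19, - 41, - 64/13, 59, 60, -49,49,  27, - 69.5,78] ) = [ - 95, - 69.5, - 49, -41, - 64/13, - 82/19,  10.44,27, 27.94, 29,49,59,60,65,69.94,70,78 , 98]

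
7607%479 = 422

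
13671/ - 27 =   -  1519/3 = - 506.33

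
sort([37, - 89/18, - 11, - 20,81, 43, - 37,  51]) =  [ - 37,  -  20,  -  11 ,-89/18, 37,43, 51, 81 ]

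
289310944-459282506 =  - 169971562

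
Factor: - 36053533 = - 36053533^1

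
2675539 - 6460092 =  - 3784553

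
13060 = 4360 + 8700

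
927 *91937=85225599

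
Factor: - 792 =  - 2^3*3^2 * 11^1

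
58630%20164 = 18302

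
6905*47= 324535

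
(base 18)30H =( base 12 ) 6a5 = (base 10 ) 989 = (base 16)3dd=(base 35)S9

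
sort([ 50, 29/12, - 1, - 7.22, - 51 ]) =[ - 51, - 7.22, - 1, 29/12,50] 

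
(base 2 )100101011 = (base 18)gb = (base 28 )AJ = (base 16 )12b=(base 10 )299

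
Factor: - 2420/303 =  - 2^2*3^( - 1)*5^1 * 11^2*101^(-1)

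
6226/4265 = 1 + 1961/4265 = 1.46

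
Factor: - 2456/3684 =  - 2^1* 3^( - 1 ) = - 2/3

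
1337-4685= - 3348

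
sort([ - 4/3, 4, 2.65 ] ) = [ - 4/3, 2.65, 4 ]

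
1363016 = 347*3928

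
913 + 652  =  1565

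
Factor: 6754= 2^1*11^1*307^1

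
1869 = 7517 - 5648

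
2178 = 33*66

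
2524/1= 2524= 2524.00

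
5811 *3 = 17433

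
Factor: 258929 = 11^1*23539^1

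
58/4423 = 58/4423 = 0.01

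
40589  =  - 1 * ( - 40589 ) 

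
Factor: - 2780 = - 2^2*5^1*139^1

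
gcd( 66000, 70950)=1650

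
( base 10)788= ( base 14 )404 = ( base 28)104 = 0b1100010100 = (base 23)1B6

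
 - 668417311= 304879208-973296519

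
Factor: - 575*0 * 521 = 0^1 =0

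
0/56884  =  0= 0.00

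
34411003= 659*52217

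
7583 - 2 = 7581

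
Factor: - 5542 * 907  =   - 2^1* 17^1*163^1* 907^1 = - 5026594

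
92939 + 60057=152996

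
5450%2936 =2514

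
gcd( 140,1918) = 14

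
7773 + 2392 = 10165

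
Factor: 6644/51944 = 2^( - 1)*11^1*43^( - 1) = 11/86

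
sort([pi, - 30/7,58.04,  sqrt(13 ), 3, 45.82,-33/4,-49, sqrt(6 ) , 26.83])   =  [  -  49,-33/4,- 30/7,sqrt( 6) , 3, pi,sqrt( 13),26.83,45.82,58.04]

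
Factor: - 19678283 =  -19678283^1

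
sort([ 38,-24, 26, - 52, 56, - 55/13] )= [ - 52,  -  24, - 55/13, 26,38,  56]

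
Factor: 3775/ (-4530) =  - 5/6 =- 2^( - 1)*3^( - 1 )*5^1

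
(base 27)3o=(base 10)105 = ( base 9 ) 126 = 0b1101001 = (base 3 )10220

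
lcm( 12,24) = 24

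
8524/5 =8524/5 = 1704.80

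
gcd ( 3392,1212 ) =4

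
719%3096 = 719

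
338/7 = 338/7 =48.29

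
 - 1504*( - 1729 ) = 2600416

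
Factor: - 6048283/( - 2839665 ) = 3^( - 1 ) * 5^( - 1)*401^1*15083^1*189311^( - 1) 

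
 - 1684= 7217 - 8901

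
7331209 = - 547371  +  7878580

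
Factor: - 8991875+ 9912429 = 920554 = 2^1*443^1*1039^1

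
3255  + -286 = 2969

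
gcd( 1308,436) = 436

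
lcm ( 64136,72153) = 577224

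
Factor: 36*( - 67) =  - 2^2*3^2*67^1=-  2412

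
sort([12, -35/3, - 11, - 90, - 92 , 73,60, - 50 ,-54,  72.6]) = [-92, - 90, -54,  -  50, - 35/3,-11,12, 60, 72.6 , 73]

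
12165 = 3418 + 8747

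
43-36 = 7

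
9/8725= 9/8725 = 0.00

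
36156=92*393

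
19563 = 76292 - 56729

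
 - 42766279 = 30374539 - 73140818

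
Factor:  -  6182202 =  - 2^1*3^1*13^1*79259^1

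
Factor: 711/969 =3^1*17^ ( - 1 )  *  19^ ( - 1)*79^1 = 237/323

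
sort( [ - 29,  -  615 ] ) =[-615, -29] 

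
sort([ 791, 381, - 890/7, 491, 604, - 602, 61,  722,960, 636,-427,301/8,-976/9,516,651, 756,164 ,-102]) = [ - 602,  -  427, -890/7,-976/9, - 102, 301/8,61, 164,381, 491,516,604, 636, 651, 722, 756, 791 , 960 ] 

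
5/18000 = 1/3600 = 0.00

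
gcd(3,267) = 3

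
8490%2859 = 2772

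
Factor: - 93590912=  - 2^7*47^2 * 331^1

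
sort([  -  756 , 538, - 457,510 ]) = [-756, - 457,510,538] 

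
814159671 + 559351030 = 1373510701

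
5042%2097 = 848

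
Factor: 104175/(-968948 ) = -2^(-2)*3^2*5^2*29^(-1) * 463^1*8353^(  -  1)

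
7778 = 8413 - 635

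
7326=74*99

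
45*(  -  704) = -31680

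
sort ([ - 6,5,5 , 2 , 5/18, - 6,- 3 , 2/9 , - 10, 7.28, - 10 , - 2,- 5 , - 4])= [ - 10, - 10, - 6, - 6, - 5,  -  4, - 3 , -2 , 2/9,5/18,2,5,5,7.28]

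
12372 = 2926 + 9446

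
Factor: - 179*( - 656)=2^4*41^1*179^1 =117424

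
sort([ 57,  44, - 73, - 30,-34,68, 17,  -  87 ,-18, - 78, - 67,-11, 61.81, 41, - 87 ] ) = [ - 87,  -  87, - 78, - 73, - 67, - 34, - 30, - 18,-11,17,41, 44, 57, 61.81, 68 ]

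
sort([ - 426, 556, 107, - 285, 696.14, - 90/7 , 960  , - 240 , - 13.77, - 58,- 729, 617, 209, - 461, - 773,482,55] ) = [ - 773, - 729 , - 461, - 426, - 285, - 240 , - 58,- 13.77, - 90/7, 55  ,  107 , 209, 482,  556,617,  696.14, 960 ]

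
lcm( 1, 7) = 7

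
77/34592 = 77/34592 = 0.00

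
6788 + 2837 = 9625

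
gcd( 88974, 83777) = 1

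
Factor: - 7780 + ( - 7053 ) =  - 14833 = - 7^1*13^1*163^1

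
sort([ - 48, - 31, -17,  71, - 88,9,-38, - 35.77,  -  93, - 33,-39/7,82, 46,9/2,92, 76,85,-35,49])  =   [ - 93,-88,- 48 , - 38, - 35.77, - 35,  -  33, - 31,-17, - 39/7, 9/2,9,46 , 49,71,  76, 82,85 , 92]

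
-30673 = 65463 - 96136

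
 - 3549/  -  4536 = 169/216  =  0.78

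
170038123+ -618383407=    - 448345284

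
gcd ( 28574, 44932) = 2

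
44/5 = 44/5 = 8.80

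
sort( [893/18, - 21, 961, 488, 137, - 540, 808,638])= [  -  540,-21,893/18, 137, 488,638, 808, 961] 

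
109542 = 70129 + 39413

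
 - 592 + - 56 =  - 648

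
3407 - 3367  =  40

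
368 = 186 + 182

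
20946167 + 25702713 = 46648880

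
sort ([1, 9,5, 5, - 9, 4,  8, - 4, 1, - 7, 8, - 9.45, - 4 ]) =[ - 9.45,-9,  -  7, - 4, - 4, 1 , 1, 4, 5, 5,8, 8, 9 ]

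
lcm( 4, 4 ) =4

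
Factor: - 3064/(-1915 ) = 8/5 = 2^3*5^( - 1 )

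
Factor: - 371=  - 7^1*53^1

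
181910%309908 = 181910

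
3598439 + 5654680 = 9253119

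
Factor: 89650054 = 2^1*13^1*3448079^1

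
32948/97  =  32948/97 = 339.67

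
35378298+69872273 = 105250571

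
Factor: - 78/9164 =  - 2^( - 1 )*3^1*13^1 *29^( - 1 ) * 79^(-1 )  =  -39/4582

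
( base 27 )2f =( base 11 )63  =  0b1000101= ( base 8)105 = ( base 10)69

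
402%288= 114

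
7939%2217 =1288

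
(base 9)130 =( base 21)53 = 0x6C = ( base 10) 108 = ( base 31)3f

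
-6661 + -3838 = - 10499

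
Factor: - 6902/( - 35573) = 2^1*7^1 * 17^1 * 29^1 *35573^( - 1)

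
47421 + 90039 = 137460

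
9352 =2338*4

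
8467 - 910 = 7557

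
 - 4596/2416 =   -  1149/604 = - 1.90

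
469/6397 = 469/6397 = 0.07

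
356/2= 178 = 178.00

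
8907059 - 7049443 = 1857616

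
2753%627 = 245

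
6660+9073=15733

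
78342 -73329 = 5013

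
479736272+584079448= 1063815720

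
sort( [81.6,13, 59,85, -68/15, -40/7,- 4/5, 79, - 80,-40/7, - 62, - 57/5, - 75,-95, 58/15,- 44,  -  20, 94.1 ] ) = [-95 ,-80, - 75,-62, - 44 ,-20,  -  57/5 ,  -  40/7, - 40/7, - 68/15,-4/5,58/15,13, 59, 79,  81.6, 85, 94.1] 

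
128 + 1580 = 1708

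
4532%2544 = 1988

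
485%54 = 53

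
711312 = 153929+557383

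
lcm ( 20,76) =380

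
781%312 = 157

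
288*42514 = 12244032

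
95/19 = 5 = 5.00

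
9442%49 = 34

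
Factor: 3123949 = 47^1*66467^1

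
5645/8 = 5645/8 = 705.62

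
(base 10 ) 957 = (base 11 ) 7a0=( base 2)1110111101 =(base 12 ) 679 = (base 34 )s5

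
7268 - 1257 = 6011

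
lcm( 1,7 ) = 7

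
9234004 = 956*9659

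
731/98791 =731/98791 = 0.01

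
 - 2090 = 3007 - 5097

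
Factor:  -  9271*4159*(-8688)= 2^4*3^1*73^1*127^1*181^1*4159^1 = 334992677232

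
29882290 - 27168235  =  2714055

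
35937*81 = 2910897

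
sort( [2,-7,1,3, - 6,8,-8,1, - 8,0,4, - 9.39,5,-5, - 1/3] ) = [-9.39, - 8, - 8, - 7, - 6, - 5, - 1/3,0,1,1, 2 , 3, 4, 5,8] 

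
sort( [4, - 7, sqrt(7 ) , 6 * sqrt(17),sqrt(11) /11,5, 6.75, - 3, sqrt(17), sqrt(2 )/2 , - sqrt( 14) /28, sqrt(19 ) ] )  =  [ - 7, - 3, - sqrt(14)/28 , sqrt(11 )/11,sqrt ( 2 )/2,sqrt( 7 ), 4,  sqrt( 17),  sqrt( 19 ), 5,6.75, 6*sqrt ( 17 )]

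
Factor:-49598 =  - 2^1*24799^1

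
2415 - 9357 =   -  6942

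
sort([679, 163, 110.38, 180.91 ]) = [ 110.38,163,180.91,679] 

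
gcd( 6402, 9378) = 6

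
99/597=33/199=   0.17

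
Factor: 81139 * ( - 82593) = -6701513427  =  - 3^3*7^1*19^1*23^1*41^1*1979^1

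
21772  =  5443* 4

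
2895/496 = 2895/496 =5.84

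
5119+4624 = 9743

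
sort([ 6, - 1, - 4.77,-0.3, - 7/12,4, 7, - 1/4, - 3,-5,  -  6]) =[ - 6, - 5,- 4.77, - 3, - 1, - 7/12 , - 0.3, - 1/4,  4 , 6,7]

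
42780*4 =171120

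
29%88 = 29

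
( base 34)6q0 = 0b1111010001100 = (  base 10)7820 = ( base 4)1322030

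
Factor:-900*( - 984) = 2^5* 3^3*5^2*41^1 = 885600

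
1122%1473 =1122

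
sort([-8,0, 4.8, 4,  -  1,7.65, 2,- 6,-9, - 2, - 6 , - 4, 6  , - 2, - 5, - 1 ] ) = [-9,  -  8 , - 6, - 6, - 5,  -  4, - 2, -2, - 1, - 1, 0, 2,4,4.8, 6, 7.65]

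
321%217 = 104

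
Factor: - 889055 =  - 5^1*177811^1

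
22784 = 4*5696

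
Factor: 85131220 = 2^2*5^1*4256561^1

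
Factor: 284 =2^2*71^1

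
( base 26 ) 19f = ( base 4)32131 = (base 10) 925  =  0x39d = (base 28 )151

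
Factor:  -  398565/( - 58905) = 521/77 = 7^ (-1 )*11^(  -  1)*521^1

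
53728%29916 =23812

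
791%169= 115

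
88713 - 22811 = 65902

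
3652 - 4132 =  - 480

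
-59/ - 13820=59/13820=0.00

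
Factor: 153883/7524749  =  23^( - 1 ) * 37^1*4159^1 * 327163^( - 1 )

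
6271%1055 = 996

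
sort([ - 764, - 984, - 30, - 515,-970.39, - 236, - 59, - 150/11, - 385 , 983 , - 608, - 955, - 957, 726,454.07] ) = [ -984, - 970.39, - 957, - 955, - 764, - 608, - 515, - 385, - 236, - 59, - 30, - 150/11,454.07,726  ,  983 ] 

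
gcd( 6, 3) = 3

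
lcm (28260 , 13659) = 819540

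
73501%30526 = 12449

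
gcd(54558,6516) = 18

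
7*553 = 3871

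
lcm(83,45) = 3735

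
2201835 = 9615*229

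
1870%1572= 298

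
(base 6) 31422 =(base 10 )4262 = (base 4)1002212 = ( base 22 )8HG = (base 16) 10A6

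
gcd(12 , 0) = 12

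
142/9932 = 71/4966  =  0.01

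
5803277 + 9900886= 15704163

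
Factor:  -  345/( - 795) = 23^1*53^( -1) = 23/53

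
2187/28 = 2187/28 = 78.11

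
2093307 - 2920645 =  - 827338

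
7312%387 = 346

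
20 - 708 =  - 688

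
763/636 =763/636 =1.20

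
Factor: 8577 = 3^2*953^1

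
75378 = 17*4434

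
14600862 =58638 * 249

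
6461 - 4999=1462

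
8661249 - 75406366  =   - 66745117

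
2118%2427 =2118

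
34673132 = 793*43724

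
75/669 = 25/223 = 0.11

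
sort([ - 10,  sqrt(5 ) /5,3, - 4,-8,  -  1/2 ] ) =[ - 10, - 8 , - 4, - 1/2,sqrt( 5) /5, 3 ]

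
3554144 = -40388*(-88)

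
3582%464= 334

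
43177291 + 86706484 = 129883775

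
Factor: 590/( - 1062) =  - 3^ (-2 )*5^1 = - 5/9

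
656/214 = 3 + 7/107 = 3.07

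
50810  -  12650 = 38160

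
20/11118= 10/5559 = 0.00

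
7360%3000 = 1360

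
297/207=1+10/23 = 1.43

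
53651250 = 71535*750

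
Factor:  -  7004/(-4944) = 17/12 = 2^(  -  2)*3^( - 1)*17^1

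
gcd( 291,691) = 1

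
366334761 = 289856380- - 76478381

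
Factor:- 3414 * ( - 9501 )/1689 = 10812138/563 = 2^1 * 3^1*563^ ( - 1 )*569^1 * 3167^1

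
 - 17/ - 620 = 17/620 = 0.03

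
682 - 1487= - 805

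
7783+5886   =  13669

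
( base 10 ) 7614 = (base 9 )11400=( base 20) J0E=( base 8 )16676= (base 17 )195f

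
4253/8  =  531 + 5/8  =  531.62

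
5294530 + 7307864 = 12602394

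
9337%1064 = 825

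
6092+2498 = 8590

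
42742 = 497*86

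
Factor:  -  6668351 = -6668351^1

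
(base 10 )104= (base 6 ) 252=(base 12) 88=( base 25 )44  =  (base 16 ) 68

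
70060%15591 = 7696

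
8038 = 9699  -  1661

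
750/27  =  250/9  =  27.78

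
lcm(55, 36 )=1980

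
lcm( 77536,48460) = 387680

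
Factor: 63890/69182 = 5^1 * 6389^1*34591^( - 1) = 31945/34591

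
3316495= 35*94757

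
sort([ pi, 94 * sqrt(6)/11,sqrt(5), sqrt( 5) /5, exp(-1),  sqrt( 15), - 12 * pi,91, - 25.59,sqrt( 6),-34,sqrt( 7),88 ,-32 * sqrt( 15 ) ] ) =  [ - 32 *sqrt(15), - 12 *pi,-34, - 25.59 , exp( - 1), sqrt(5)/5,sqrt(5), sqrt( 6 ),sqrt( 7 ),pi,sqrt ( 15 ),94*sqrt(6) /11,  88,  91]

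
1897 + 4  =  1901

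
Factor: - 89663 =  - 7^1*12809^1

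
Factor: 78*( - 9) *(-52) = 2^3*3^3*13^2 = 36504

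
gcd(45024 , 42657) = 3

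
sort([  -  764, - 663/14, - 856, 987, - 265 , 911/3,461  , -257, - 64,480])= [ - 856,-764,-265, - 257,  -  64, - 663/14,911/3, 461,480, 987]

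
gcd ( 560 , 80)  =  80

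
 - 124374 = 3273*(-38 ) 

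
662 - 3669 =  - 3007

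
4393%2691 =1702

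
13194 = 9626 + 3568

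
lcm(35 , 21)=105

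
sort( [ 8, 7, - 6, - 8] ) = [ - 8,- 6, 7, 8]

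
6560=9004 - 2444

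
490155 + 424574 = 914729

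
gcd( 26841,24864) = 3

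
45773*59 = 2700607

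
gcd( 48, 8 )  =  8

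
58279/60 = 58279/60= 971.32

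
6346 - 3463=2883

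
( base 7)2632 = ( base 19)2EF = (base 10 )1003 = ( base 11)832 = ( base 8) 1753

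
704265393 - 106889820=597375573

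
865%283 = 16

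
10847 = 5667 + 5180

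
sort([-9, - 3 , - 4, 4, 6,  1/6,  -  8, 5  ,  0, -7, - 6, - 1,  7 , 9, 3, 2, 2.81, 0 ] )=[ - 9, - 8, - 7, - 6,-4,  -  3, - 1,0,0, 1/6  ,  2, 2.81, 3, 4, 5, 6,7,9]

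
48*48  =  2304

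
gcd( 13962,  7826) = 26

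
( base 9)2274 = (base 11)12A4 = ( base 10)1687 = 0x697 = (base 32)1KN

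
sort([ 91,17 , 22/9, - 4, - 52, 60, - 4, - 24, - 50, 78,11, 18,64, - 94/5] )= [ - 52,  -  50,  -  24 , - 94/5,  -  4,-4,22/9  ,  11  ,  17, 18, 60,64, 78,  91]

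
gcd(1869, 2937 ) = 267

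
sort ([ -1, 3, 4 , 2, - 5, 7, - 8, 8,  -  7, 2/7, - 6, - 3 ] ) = [ - 8, - 7, - 6, - 5, - 3,-1, 2/7, 2, 3, 4,7, 8 ] 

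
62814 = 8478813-8415999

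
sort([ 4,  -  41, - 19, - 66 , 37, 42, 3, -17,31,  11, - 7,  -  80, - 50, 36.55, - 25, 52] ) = [ - 80,  -  66 , - 50, - 41, - 25,-19,  -  17, - 7, 3,4,11,  31, 36.55,37,42, 52]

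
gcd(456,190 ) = 38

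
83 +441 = 524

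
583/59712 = 583/59712 =0.01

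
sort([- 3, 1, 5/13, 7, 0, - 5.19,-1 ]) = [ - 5.19, - 3, - 1, 0, 5/13, 1, 7]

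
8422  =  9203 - 781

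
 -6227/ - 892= 6227/892 = 6.98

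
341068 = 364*937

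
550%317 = 233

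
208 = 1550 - 1342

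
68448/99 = 691  +  13/33 = 691.39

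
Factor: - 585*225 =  - 3^4*5^3*13^1 = - 131625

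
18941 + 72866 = 91807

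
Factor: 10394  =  2^1*5197^1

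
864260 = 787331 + 76929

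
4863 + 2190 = 7053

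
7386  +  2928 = 10314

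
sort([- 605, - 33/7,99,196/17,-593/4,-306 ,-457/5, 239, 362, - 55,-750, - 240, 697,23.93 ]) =[-750 ,- 605, - 306, - 240 , - 593/4,-457/5, - 55, - 33/7 , 196/17,23.93,99, 239, 362,697 ] 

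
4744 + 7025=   11769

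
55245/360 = 3683/24 = 153.46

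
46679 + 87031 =133710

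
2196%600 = 396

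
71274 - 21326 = 49948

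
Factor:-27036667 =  - 7^1 * 389^1*9929^1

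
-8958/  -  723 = 2986/241= 12.39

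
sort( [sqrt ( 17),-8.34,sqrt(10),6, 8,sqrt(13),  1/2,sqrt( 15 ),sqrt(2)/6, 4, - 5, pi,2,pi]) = [ - 8.34, - 5, sqrt ( 2) /6,1/2,2,pi , pi, sqrt( 10), sqrt( 13) , sqrt( 15 ),4, sqrt( 17), 6,8 ] 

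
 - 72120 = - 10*7212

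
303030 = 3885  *78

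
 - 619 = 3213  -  3832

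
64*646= 41344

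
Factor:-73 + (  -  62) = - 135 = - 3^3*5^1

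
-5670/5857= - 1 + 187/5857= -  0.97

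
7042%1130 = 262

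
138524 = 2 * 69262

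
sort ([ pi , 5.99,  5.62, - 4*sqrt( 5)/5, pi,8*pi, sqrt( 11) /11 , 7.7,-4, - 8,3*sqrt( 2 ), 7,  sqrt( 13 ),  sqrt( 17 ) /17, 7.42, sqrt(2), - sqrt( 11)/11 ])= [ - 8, - 4,-4 *sqrt(5 )/5,-sqrt( 11)/11,sqrt( 17) /17, sqrt (11)/11, sqrt ( 2 ),pi , pi,sqrt (13) , 3*sqrt( 2), 5.62,5.99,7,  7.42,  7.7, 8*pi ] 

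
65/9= 65/9 = 7.22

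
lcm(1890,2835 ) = 5670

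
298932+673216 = 972148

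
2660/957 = 2660/957 = 2.78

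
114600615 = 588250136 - 473649521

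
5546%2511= 524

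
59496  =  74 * 804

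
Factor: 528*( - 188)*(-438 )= 43477632  =  2^7*3^2*11^1 * 47^1*73^1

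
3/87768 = 1/29256 = 0.00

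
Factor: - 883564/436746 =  - 441782/218373 = -2^1*3^ (-1 )*11^1*43^1*83^ (-1 )*467^1*877^( - 1) 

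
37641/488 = 77 + 65/488 = 77.13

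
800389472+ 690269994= 1490659466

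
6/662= 3/331  =  0.01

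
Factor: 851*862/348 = 366781/174 =2^( - 1 ) *3^( - 1 )* 23^1*29^(  -  1 )*37^1 * 431^1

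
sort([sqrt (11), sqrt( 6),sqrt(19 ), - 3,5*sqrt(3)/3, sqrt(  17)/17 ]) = [ - 3, sqrt( 17) /17, sqrt(6), 5*sqrt(3 )/3,sqrt( 11),sqrt ( 19)]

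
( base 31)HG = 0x21F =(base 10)543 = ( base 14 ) 2AB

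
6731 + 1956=8687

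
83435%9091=1616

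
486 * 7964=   3870504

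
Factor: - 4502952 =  - 2^3*3^4*6949^1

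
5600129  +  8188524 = 13788653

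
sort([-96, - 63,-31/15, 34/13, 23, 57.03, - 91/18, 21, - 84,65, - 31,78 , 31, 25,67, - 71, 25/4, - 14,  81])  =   [-96 ,-84, - 71 ,  -  63,  -  31,  -  14, - 91/18, - 31/15,34/13, 25/4,  21, 23, 25, 31 , 57.03,65,67 , 78, 81 ] 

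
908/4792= 227/1198 = 0.19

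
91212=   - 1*( -91212 )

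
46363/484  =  95+ 383/484 = 95.79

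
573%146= 135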